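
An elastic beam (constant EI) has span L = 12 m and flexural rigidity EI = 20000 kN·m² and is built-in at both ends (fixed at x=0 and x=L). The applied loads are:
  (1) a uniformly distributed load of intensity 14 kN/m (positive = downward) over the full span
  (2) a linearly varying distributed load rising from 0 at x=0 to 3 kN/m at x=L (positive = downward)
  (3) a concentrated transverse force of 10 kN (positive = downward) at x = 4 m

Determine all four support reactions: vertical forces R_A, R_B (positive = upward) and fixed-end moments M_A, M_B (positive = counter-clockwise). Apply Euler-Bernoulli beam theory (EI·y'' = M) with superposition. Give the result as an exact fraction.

Load 1 — uniform load w=14 kN/m over full span:
  R_A = wL/2 = 14·12/2 = 84 kN
  M_A = wL²/12 = 14·12²/12 = 168 kN·m
  R_B = wL/2 = 14·12/2 = 84 kN
  M_B = -wL²/12 = -14·12²/12 = -168 kN·m
Load 2 — triangular load w₀=3 kN/m (0→w₀ over full span):
  R_A = 3w₀L/20 = 3·3·12/20 = 27/5 kN
  M_A = w₀L²/30 = 3·12²/30 = 72/5 kN·m
  R_B = 7w₀L/20 = 7·3·12/20 = 63/5 kN
  M_B = -w₀L²/20 = -3·12²/20 = -108/5 kN·m
Load 3 — point force P=10 kN at a=4 m (b=L-a=8):
  R_A = Pb²(3a+b)/L³ = 10·8²·(3·4+8)/12³ = 200/27 kN
  M_A = Pab²/L² = 10·4·8²/12² = 160/9 kN·m
  R_B = Pa²(a+3b)/L³ = 10·4²·(4+3·8)/12³ = 70/27 kN
  M_B = -Pa²b/L² = -10·4²·8/12² = -80/9 kN·m
Superposition: R_A = 13069/135 kN, M_A = 9008/45 kN·m, R_B = 13391/135 kN, M_B = -8932/45 kN·m

R_A = 13069/135 kN, M_A = 9008/45 kN·m, R_B = 13391/135 kN, M_B = -8932/45 kN·m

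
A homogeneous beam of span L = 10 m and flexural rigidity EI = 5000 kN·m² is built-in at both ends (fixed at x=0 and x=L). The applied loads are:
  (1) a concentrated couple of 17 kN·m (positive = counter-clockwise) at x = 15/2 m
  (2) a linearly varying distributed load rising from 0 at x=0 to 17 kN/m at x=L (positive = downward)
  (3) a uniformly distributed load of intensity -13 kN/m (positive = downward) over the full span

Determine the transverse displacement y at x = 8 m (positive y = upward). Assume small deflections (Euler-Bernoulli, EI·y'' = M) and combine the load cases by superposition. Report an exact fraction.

Load 1 — applied couple M₀=17 kN·m at a=15/2 m (b=L-a=5/2):
  y_1 = (R_Ax³/6 - M_Ax²/2 - M₀(x-a)²/2)/EI  [x>a] with R_A=153/80, M_A=85/16 = ((153/80)·8³/6 - (85/16)·8²/2 - 17·(8-(15/2))²/2)/5000 = -357/200000 m
Load 2 — triangular load w₀=17 kN/m (0→w₀ over full span):
  y_2 = -w₀x²(L-x)²(x+2L)/(120LEI) = -17·8²·(10-8)²·(8+2·10)/(120·10·5000) = -952/46875 m
Load 3 — uniform load w=-13 kN/m over full span:
  y_3 = -wx²(L-x)²/(24EI) = -(-13)·8²·(10-8)²/(24·5000) = 52/1875 m
Superposition: y = Σ y_i = 5639/1000000 m ≈ 0.005639 m

y(8) = 5639/1000000 m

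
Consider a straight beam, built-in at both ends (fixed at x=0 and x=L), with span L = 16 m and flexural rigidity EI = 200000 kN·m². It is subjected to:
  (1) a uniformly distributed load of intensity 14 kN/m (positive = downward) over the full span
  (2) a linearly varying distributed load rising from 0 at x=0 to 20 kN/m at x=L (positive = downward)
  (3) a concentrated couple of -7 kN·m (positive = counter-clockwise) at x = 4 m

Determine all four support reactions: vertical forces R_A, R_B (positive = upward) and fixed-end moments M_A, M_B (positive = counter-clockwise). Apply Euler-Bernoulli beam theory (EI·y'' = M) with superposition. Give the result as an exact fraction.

Load 1 — uniform load w=14 kN/m over full span:
  R_A = wL/2 = 14·16/2 = 112 kN
  M_A = wL²/12 = 14·16²/12 = 896/3 kN·m
  R_B = wL/2 = 14·16/2 = 112 kN
  M_B = -wL²/12 = -14·16²/12 = -896/3 kN·m
Load 2 — triangular load w₀=20 kN/m (0→w₀ over full span):
  R_A = 3w₀L/20 = 3·20·16/20 = 48 kN
  M_A = w₀L²/30 = 20·16²/30 = 512/3 kN·m
  R_B = 7w₀L/20 = 7·20·16/20 = 112 kN
  M_B = -w₀L²/20 = -20·16²/20 = -256 kN·m
Load 3 — applied couple M₀=-7 kN·m at a=4 m (b=L-a=12):
  R_A = 6M₀ab/L³ = 6·(-7)·4·12/16³ = -63/128 kN
  M_A = M₀b(2a-b)/L² = (-7)·12·(2·4-12)/16² = 21/16 kN·m
  R_B = -6M₀ab/L³ = -6·(-7)·4·12/16³ = 63/128 kN
  M_B = M₀a(2b-a)/L² = (-7)·4·(2·12-4)/16² = -35/16 kN·m
Superposition: R_A = 20417/128 kN, M_A = 22591/48 kN·m, R_B = 28735/128 kN, M_B = -26729/48 kN·m

R_A = 20417/128 kN, M_A = 22591/48 kN·m, R_B = 28735/128 kN, M_B = -26729/48 kN·m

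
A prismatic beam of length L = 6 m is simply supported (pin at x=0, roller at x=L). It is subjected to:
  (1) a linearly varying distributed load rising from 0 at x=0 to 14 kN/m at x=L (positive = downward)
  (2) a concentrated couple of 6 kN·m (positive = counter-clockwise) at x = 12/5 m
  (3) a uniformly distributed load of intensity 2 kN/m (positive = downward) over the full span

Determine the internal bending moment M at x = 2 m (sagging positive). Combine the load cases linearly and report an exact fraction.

M(2) = 314/9 kN·m

Load 1 — triangular load w₀=14 kN/m (0→w₀ over full span):
  M_1 = w₀Lx/6 - w₀x³/(6L) = 14·6·2/6 - 14·2³/(6·6) = 224/9 kN·m
Load 2 — applied couple M₀=6 kN·m at a=12/5 m (b=L-a=18/5):
  M_2 = M₀x/L  [x≤a] = 6·2/6 = 2 kN·m
Load 3 — uniform load w=2 kN/m over full span:
  M_3 = wx(L-x)/2 = 2·2·(6-2)/2 = 8 kN·m
Superposition: M = Σ M_i = 314/9 kN·m ≈ 34.888889 kN·m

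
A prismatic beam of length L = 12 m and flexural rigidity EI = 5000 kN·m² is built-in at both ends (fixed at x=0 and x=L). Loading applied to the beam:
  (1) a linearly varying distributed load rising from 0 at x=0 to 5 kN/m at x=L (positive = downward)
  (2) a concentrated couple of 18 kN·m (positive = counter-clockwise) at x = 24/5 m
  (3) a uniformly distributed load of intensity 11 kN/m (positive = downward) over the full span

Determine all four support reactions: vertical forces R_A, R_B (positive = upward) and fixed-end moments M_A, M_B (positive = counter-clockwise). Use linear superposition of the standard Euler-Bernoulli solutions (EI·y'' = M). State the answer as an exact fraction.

R_A = 1929/25 kN, M_A = 3954/25 kN·m, R_B = 2121/25 kN, M_B = -4056/25 kN·m

Load 1 — triangular load w₀=5 kN/m (0→w₀ over full span):
  R_A = 3w₀L/20 = 3·5·12/20 = 9 kN
  M_A = w₀L²/30 = 5·12²/30 = 24 kN·m
  R_B = 7w₀L/20 = 7·5·12/20 = 21 kN
  M_B = -w₀L²/20 = -5·12²/20 = -36 kN·m
Load 2 — applied couple M₀=18 kN·m at a=24/5 m (b=L-a=36/5):
  R_A = 6M₀ab/L³ = 6·18·(24/5)·(36/5)/12³ = 54/25 kN
  M_A = M₀b(2a-b)/L² = 18·(36/5)·(2·(24/5)-(36/5))/12² = 54/25 kN·m
  R_B = -6M₀ab/L³ = -6·18·(24/5)·(36/5)/12³ = -54/25 kN
  M_B = M₀a(2b-a)/L² = 18·(24/5)·(2·(36/5)-(24/5))/12² = 144/25 kN·m
Load 3 — uniform load w=11 kN/m over full span:
  R_A = wL/2 = 11·12/2 = 66 kN
  M_A = wL²/12 = 11·12²/12 = 132 kN·m
  R_B = wL/2 = 11·12/2 = 66 kN
  M_B = -wL²/12 = -11·12²/12 = -132 kN·m
Superposition: R_A = 1929/25 kN, M_A = 3954/25 kN·m, R_B = 2121/25 kN, M_B = -4056/25 kN·m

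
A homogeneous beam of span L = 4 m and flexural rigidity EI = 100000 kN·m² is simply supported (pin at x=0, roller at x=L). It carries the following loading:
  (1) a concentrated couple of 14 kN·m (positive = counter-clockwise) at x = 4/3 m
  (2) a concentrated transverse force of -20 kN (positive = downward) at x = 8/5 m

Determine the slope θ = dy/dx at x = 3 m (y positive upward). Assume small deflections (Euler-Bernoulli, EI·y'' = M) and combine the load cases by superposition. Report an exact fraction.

θ(3) = -16553/90000000 rad

Load 1 — applied couple M₀=14 kN·m at a=4/3 m (b=L-a=8/3):
  θ_1 = (M₀x²/(2L)-M₀(x-a)+C₁)/EI  [x>a] with C₁=M₀(3b²-L²)/(6L)=28/9 = (14·3²/(2·4)-14·(3-(4/3))+(28/9))/100000 = -161/3600000 rad
Load 2 — point force P=-20 kN at a=8/5 m (b=L-a=12/5):
  θ_2 = -Pa(2L²-6Lx+3x²+a²)/(6LEI)  [x>a] = -(-20)·(8/5)·(2·4²-6·4·3+3·3²+(8/5)²)/(6·4·100000) = -87/625000 rad
Superposition: θ = Σ θ_i = -16553/90000000 rad ≈ -0.000184 rad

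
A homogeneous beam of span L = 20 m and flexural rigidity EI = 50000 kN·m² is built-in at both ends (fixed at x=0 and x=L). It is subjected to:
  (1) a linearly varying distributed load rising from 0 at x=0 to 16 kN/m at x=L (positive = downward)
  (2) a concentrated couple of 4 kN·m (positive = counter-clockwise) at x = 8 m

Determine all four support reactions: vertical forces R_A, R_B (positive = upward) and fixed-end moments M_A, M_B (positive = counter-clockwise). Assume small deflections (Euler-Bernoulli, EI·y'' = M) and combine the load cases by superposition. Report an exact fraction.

R_A = 6036/125 kN, M_A = 16036/75 kN·m, R_B = 13964/125 kN, M_B = -7968/25 kN·m

Load 1 — triangular load w₀=16 kN/m (0→w₀ over full span):
  R_A = 3w₀L/20 = 3·16·20/20 = 48 kN
  M_A = w₀L²/30 = 16·20²/30 = 640/3 kN·m
  R_B = 7w₀L/20 = 7·16·20/20 = 112 kN
  M_B = -w₀L²/20 = -16·20²/20 = -320 kN·m
Load 2 — applied couple M₀=4 kN·m at a=8 m (b=L-a=12):
  R_A = 6M₀ab/L³ = 6·4·8·12/20³ = 36/125 kN
  M_A = M₀b(2a-b)/L² = 4·12·(2·8-12)/20² = 12/25 kN·m
  R_B = -6M₀ab/L³ = -6·4·8·12/20³ = -36/125 kN
  M_B = M₀a(2b-a)/L² = 4·8·(2·12-8)/20² = 32/25 kN·m
Superposition: R_A = 6036/125 kN, M_A = 16036/75 kN·m, R_B = 13964/125 kN, M_B = -7968/25 kN·m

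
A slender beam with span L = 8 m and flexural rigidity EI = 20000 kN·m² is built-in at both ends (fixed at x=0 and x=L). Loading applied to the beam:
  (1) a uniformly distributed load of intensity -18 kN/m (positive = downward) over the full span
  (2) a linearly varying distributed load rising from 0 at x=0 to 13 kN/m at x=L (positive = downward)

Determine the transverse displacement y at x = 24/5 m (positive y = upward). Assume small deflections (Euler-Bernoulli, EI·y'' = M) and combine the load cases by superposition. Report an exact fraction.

Load 1 — uniform load w=-18 kN/m over full span:
  y_1 = -wx²(L-x)²/(24EI) = -(-18)·(24/5)²·(8-(24/5))²/(24·20000) = 3456/390625 m
Load 2 — triangular load w₀=13 kN/m (0→w₀ over full span):
  y_2 = -w₀x²(L-x)²(x+2L)/(120LEI) = -13·(24/5)²·(8-(24/5))²·((24/5)+2·8)/(120·8·20000) = -32448/9765625 m
Superposition: y = Σ y_i = 53952/9765625 m ≈ 0.005525 m

y(24/5) = 53952/9765625 m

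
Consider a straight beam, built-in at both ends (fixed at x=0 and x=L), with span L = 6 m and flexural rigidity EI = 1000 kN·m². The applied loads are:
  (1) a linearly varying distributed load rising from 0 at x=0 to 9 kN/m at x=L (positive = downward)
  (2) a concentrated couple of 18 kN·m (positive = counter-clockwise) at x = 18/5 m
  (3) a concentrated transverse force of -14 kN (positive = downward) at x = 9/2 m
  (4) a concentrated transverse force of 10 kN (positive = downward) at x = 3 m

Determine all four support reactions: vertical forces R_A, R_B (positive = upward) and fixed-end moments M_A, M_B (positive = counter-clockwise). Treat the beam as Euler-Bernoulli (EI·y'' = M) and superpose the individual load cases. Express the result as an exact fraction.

Load 1 — triangular load w₀=9 kN/m (0→w₀ over full span):
  R_A = 3w₀L/20 = 3·9·6/20 = 81/10 kN
  M_A = w₀L²/30 = 9·6²/30 = 54/5 kN·m
  R_B = 7w₀L/20 = 7·9·6/20 = 189/10 kN
  M_B = -w₀L²/20 = -9·6²/20 = -81/5 kN·m
Load 2 — applied couple M₀=18 kN·m at a=18/5 m (b=L-a=12/5):
  R_A = 6M₀ab/L³ = 6·18·(18/5)·(12/5)/6³ = 108/25 kN
  M_A = M₀b(2a-b)/L² = 18·(12/5)·(2·(18/5)-(12/5))/6² = 144/25 kN·m
  R_B = -6M₀ab/L³ = -6·18·(18/5)·(12/5)/6³ = -108/25 kN
  M_B = M₀a(2b-a)/L² = 18·(18/5)·(2·(12/5)-(18/5))/6² = 54/25 kN·m
Load 3 — point force P=-14 kN at a=9/2 m (b=L-a=3/2):
  R_A = Pb²(3a+b)/L³ = (-14)·(3/2)²·(3·(9/2)+(3/2))/6³ = -35/16 kN
  M_A = Pab²/L² = (-14)·(9/2)·(3/2)²/6² = -63/16 kN·m
  R_B = Pa²(a+3b)/L³ = (-14)·(9/2)²·((9/2)+3·(3/2))/6³ = -189/16 kN
  M_B = -Pa²b/L² = -(-14)·(9/2)²·(3/2)/6² = 189/16 kN·m
Load 4 — point force P=10 kN at a=3 m (b=L-a=3):
  R_A = Pb²(3a+b)/L³ = 10·3²·(3·3+3)/6³ = 5 kN
  M_A = Pab²/L² = 10·3·3²/6² = 15/2 kN·m
  R_B = Pa²(a+3b)/L³ = 10·3²·(3+3·3)/6³ = 5 kN
  M_B = -Pa²b/L² = -10·3²·3/6² = -15/2 kN·m
Superposition: R_A = 6093/400 kN, M_A = 8049/400 kN·m, R_B = 3107/400 kN, M_B = -3891/400 kN·m

R_A = 6093/400 kN, M_A = 8049/400 kN·m, R_B = 3107/400 kN, M_B = -3891/400 kN·m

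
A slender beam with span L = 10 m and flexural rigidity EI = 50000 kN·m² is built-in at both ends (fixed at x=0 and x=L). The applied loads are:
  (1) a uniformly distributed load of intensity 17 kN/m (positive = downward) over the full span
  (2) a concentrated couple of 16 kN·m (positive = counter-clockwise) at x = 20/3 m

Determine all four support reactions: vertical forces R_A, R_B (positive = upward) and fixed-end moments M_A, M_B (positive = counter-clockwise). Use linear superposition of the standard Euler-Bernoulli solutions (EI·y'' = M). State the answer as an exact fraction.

R_A = 1307/15 kN, M_A = 147 kN·m, R_B = 1243/15 kN, M_B = -425/3 kN·m

Load 1 — uniform load w=17 kN/m over full span:
  R_A = wL/2 = 17·10/2 = 85 kN
  M_A = wL²/12 = 17·10²/12 = 425/3 kN·m
  R_B = wL/2 = 17·10/2 = 85 kN
  M_B = -wL²/12 = -17·10²/12 = -425/3 kN·m
Load 2 — applied couple M₀=16 kN·m at a=20/3 m (b=L-a=10/3):
  R_A = 6M₀ab/L³ = 6·16·(20/3)·(10/3)/10³ = 32/15 kN
  M_A = M₀b(2a-b)/L² = 16·(10/3)·(2·(20/3)-(10/3))/10² = 16/3 kN·m
  R_B = -6M₀ab/L³ = -6·16·(20/3)·(10/3)/10³ = -32/15 kN
  M_B = M₀a(2b-a)/L² = 16·(20/3)·(2·(10/3)-(20/3))/10² = 0 kN·m
Superposition: R_A = 1307/15 kN, M_A = 147 kN·m, R_B = 1243/15 kN, M_B = -425/3 kN·m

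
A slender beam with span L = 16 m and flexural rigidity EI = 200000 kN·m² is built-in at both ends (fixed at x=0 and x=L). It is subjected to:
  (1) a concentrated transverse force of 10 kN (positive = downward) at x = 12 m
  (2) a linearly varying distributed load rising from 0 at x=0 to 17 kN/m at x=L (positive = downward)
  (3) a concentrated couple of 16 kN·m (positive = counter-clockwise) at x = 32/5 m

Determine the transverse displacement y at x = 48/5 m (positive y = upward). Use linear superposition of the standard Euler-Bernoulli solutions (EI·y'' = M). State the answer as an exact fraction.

Load 1 — point force P=10 kN at a=12 m (b=L-a=4):
  y_1 = -Pb²x²(3aL-(3a+b)x)/(6L³EI)  [x≤a] = -10·4²·(48/5)²·(3·12·16-(3·12+4)·(48/5))/(6·16³·200000) = -9/15625 m
Load 2 — triangular load w₀=17 kN/m (0→w₀ over full span):
  y_2 = -w₀x²(L-x)²(x+2L)/(120LEI) = -17·(48/5)²·(16-(48/5))²·((48/5)+2·16)/(120·16·200000) = -339456/48828125 m
Load 3 — applied couple M₀=16 kN·m at a=32/5 m (b=L-a=48/5):
  y_3 = (R_Ax³/6 - M_Ax²/2 - M₀(x-a)²/2)/EI  [x>a] with R_A=36/25, M_A=48/25 = ((36/25)·(48/5)³/6 - (48/25)·(48/5)²/2 - 16·((48/5)-(32/5))²/2)/200000 = 2048/9765625 m
Superposition: y = Σ y_i = -357341/48828125 m ≈ -0.007318 m

y(48/5) = -357341/48828125 m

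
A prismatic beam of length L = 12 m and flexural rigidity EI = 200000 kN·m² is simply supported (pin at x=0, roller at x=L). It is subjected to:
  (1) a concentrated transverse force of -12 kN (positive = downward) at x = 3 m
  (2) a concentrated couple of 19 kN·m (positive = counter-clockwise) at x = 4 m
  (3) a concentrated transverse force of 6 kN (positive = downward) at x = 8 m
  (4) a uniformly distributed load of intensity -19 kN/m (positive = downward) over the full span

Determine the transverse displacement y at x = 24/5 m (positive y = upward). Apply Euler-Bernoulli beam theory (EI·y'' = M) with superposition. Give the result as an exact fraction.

Load 1 — point force P=-12 kN at a=3 m (b=L-a=9):
  y_1 = -Pa(L-x)(2Lx-a²-x²)/(6LEI)  [x>a] = -(-12)·3·(12-(24/5))·(2·12·(24/5)-3²-(24/5)²)/(6·12·200000) = 18711/12500000 m
Load 2 — applied couple M₀=19 kN·m at a=4 m (b=L-a=8):
  y_2 = (M₀x³/(6L)-M₀(x-a)²/2+C₁x)/EI  [x>a] with C₁=M₀(3b²-L²)/(6L)=38/3 = (19·(24/5)³/(6·12)-19·((24/5)-4)²/2+(38/3)·(24/5))/200000 = 1311/3125000 m
Load 3 — point force P=6 kN at a=8 m (b=L-a=4):
  y_3 = -Pbx(L²-b²-x²)/(6LEI)  [x≤a] = -6·4·(24/5)·(12²-4²-(24/5)²)/(6·12·200000) = -328/390625 m
Load 4 — uniform load w=-19 kN/m over full span:
  y_4 = -wx(L³-2Lx²+x³)/(24EI) = -(-19)·(24/5)·(12³-2·12·(24/5)²+(24/5)³)/(24·200000) = 47709/1953125 m
Superposition: y = Σ y_i = 1593983/62500000 m ≈ 0.025504 m

y(24/5) = 1593983/62500000 m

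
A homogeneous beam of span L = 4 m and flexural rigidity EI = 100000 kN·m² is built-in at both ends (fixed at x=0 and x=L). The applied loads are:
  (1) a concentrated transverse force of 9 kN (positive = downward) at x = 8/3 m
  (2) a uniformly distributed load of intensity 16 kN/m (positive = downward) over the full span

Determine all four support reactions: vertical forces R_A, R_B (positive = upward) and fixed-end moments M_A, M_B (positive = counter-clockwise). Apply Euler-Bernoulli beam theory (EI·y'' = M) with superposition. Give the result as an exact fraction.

R_A = 103/3 kN, M_A = 24 kN·m, R_B = 116/3 kN, M_B = -80/3 kN·m

Load 1 — point force P=9 kN at a=8/3 m (b=L-a=4/3):
  R_A = Pb²(3a+b)/L³ = 9·(4/3)²·(3·(8/3)+(4/3))/4³ = 7/3 kN
  M_A = Pab²/L² = 9·(8/3)·(4/3)²/4² = 8/3 kN·m
  R_B = Pa²(a+3b)/L³ = 9·(8/3)²·((8/3)+3·(4/3))/4³ = 20/3 kN
  M_B = -Pa²b/L² = -9·(8/3)²·(4/3)/4² = -16/3 kN·m
Load 2 — uniform load w=16 kN/m over full span:
  R_A = wL/2 = 16·4/2 = 32 kN
  M_A = wL²/12 = 16·4²/12 = 64/3 kN·m
  R_B = wL/2 = 16·4/2 = 32 kN
  M_B = -wL²/12 = -16·4²/12 = -64/3 kN·m
Superposition: R_A = 103/3 kN, M_A = 24 kN·m, R_B = 116/3 kN, M_B = -80/3 kN·m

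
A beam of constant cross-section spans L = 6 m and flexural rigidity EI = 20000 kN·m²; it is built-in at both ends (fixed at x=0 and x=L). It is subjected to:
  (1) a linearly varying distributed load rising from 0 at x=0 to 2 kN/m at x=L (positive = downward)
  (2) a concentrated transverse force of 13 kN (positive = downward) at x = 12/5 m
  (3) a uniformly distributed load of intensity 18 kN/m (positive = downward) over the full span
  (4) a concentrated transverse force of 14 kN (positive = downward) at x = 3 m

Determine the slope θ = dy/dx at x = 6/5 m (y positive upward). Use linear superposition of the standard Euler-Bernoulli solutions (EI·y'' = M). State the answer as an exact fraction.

θ(6/5) = -149031/62500000 rad

Load 1 — triangular load w₀=2 kN/m (0→w₀ over full span):
  θ_1 = -w₀(2x(L-x)(L-2x)(x+2L)+x²(L-x)²)/(120LEI) = -2·(2·(6/5)·(6-(6/5))·(6-2·(6/5))·((6/5)+2·6)+(6/5)²·(6-(6/5))²)/(120·6·20000) = -63/781250 rad
Load 2 — point force P=13 kN at a=12/5 m (b=L-a=18/5):
  θ_2 = -Pb²x(2aL-(3a+b)x)/(2L³EI)  [x≤a] = -13·(18/5)²·(6/5)·(2·(12/5)·6-(3·(12/5)+(18/5))·(6/5))/(2·6³·20000) = -11583/31250000 rad
Load 3 — uniform load w=18 kN/m over full span:
  θ_3 = -wx(L-x)(L-2x)/(12EI) = -18·(6/5)·(6-(6/5))·(6-2·(6/5))/(12·20000) = -243/156250 rad
Load 4 — point force P=14 kN at a=3 m (b=L-a=3):
  θ_4 = -Pb²x(2aL-(3a+b)x)/(2L³EI)  [x≤a] = -14·3²·(6/5)·(2·3·6-(3·3+3)·(6/5))/(2·6³·20000) = -189/500000 rad
Superposition: θ = Σ θ_i = -149031/62500000 rad ≈ -0.002384 rad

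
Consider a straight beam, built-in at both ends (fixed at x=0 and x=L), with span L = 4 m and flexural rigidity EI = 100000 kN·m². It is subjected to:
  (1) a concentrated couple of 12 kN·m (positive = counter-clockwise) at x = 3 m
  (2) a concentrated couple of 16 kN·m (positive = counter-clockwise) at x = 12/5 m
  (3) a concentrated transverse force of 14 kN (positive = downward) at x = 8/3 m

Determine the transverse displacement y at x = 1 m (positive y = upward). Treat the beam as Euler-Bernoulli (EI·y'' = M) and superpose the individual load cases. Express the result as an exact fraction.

Load 1 — applied couple M₀=12 kN·m at a=3 m (b=L-a=1):
  y_1 = (R_Ax³/6 - M_Ax²/2)/EI  [x≤a] with R_A=27/8, M_A=15/4 = ((27/8)·1³/6 - (15/4)·1²/2)/100000 = -21/1600000 m
Load 2 — applied couple M₀=16 kN·m at a=12/5 m (b=L-a=8/5):
  y_2 = (R_Ax³/6 - M_Ax²/2)/EI  [x≤a] with R_A=144/25, M_A=128/25 = ((144/25)·1³/6 - (128/25)·1²/2)/100000 = -1/62500 m
Load 3 — point force P=14 kN at a=8/3 m (b=L-a=4/3):
  y_3 = -Pb²x²(3aL-(3a+b)x)/(6L³EI)  [x≤a] = -14·(4/3)²·1²·(3·(8/3)·4-(3·(8/3)+(4/3))·1)/(6·4³·100000) = -119/8100000 m
Superposition: y = Σ y_i = -28393/648000000 m ≈ -0.000044 m

y(1) = -28393/648000000 m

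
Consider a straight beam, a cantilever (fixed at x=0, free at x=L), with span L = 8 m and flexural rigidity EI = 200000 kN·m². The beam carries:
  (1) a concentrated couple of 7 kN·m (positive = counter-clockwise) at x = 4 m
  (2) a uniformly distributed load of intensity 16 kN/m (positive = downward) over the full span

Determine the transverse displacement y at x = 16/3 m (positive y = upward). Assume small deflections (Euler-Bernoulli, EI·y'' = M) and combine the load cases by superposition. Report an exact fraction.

Load 1 — applied couple M₀=7 kN·m at a=4 m (b=L-a=4):
  y_1 = M₀a(2x-a)/(2EI)  [x>a] = 7·4·(2·(16/3)-4)/(2·200000) = 7/15000 m
Load 2 — uniform load w=16 kN/m over full span:
  y_2 = -wx²(x²-4Lx+6L²)/(24EI) = -16·(16/3)²·((16/3)²-4·8·(16/3)+6·8²)/(24·200000) = -17408/759375 m
Superposition: y = Σ y_i = -136429/6075000 m ≈ -0.022457 m

y(16/3) = -136429/6075000 m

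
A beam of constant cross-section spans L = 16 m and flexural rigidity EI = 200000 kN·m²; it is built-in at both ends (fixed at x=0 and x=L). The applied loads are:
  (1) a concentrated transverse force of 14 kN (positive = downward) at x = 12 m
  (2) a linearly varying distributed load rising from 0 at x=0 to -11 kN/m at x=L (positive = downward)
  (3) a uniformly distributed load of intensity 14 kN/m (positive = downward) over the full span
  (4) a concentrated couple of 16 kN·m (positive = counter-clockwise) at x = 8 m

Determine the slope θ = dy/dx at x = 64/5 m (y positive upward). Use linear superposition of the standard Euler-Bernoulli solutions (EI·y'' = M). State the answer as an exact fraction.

Load 1 — point force P=14 kN at a=12 m (b=L-a=4):
  θ_1 = Pa²(L-x)(2bL-(3b+a)(L-x))/(2L³EI)  [x>a] = 14·12²·(16-(64/5))·(2·4·16-(3·4+12)·(16-(64/5)))/(2·16³·200000) = 63/312500 rad
Load 2 — triangular load w₀=-11 kN/m (0→w₀ over full span):
  θ_2 = -w₀(2x(L-x)(L-2x)(x+2L)+x²(L-x)²)/(120LEI) = -(-11)·(2·(64/5)·(16-(64/5))·(16-2·(64/5))·((64/5)+2·16)+(64/5)²·(16-(64/5))²)/(120·16·200000) = -5632/5859375 rad
Load 3 — uniform load w=14 kN/m over full span:
  θ_3 = -wx(L-x)(L-2x)/(12EI) = -14·(64/5)·(16-(64/5))·(16-2·(64/5))/(12·200000) = 896/390625 rad
Load 4 — applied couple M₀=16 kN·m at a=8 m (b=L-a=8):
  θ_4 = (R_Ax²/2 - M_Ax - M₀(x-a))/EI  [x>a] with R_A=3/2, M_A=4 = ((3/2)·(64/5)²/2 - 4·(64/5) - 16·((64/5)-8))/200000 = -2/78125 rad
Superposition: θ = Σ θ_i = 35357/23437500 rad ≈ 0.001509 rad

θ(64/5) = 35357/23437500 rad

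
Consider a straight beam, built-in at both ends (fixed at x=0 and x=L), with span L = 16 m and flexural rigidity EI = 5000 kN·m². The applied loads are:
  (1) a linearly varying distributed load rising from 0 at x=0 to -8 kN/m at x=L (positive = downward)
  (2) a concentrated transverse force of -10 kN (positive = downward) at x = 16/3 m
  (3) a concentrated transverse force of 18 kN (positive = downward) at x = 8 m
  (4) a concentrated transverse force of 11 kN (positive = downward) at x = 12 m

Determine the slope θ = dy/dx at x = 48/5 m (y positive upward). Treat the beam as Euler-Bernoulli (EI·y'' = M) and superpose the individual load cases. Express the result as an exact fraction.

Load 1 — triangular load w₀=-8 kN/m (0→w₀ over full span):
  θ_1 = -w₀(2x(L-x)(L-2x)(x+2L)+x²(L-x)²)/(120LEI) = -(-8)·(2·(48/5)·(16-(48/5))·(16-2·(48/5))·((48/5)+2·16)+(48/5)²·(16-(48/5))²)/(120·16·5000) = -4096/390625 rad
Load 2 — point force P=-10 kN at a=16/3 m (b=L-a=32/3):
  θ_2 = Pa²(L-x)(2bL-(3b+a)(L-x))/(2L³EI)  [x>a] = (-10)·(16/3)²·(16-(48/5))·(2·(32/3)·16-(3·(32/3)+(16/3))·(16-(48/5)))/(2·16³·5000) = -128/28125 rad
Load 3 — point force P=18 kN at a=8 m (b=L-a=8):
  θ_3 = Pa²(L-x)(2bL-(3b+a)(L-x))/(2L³EI)  [x>a] = 18·8²·(16-(48/5))·(2·8·16-(3·8+8)·(16-(48/5)))/(2·16³·5000) = 144/15625 rad
Load 4 — point force P=11 kN at a=12 m (b=L-a=4):
  θ_4 = -Pb²x(2aL-(3a+b)x)/(2L³EI)  [x≤a] = -11·4²·(48/5)·(2·12·16-(3·12+4)·(48/5))/(2·16³·5000) = 0 rad
Superposition: θ = Σ θ_i = -20464/3515625 rad ≈ -0.005821 rad

θ(48/5) = -20464/3515625 rad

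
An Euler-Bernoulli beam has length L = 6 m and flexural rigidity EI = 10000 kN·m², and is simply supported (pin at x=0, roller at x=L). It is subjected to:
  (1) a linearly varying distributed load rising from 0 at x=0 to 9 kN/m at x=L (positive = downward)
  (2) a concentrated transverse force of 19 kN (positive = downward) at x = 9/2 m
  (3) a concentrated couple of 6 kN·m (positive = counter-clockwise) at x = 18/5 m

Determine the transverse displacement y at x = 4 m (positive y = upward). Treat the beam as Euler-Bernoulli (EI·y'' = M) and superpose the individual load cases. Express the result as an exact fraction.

Load 1 — triangular load w₀=9 kN/m (0→w₀ over full span):
  y_1 = -w₀x(7L⁴-10L²x²+3x⁴)/(360LEI) = -9·4·(7·6⁴-10·6²·4²+3·4⁴)/(360·6·10000) = -17/2500 m
Load 2 — point force P=19 kN at a=9/2 m (b=L-a=3/2):
  y_2 = -Pbx(L²-b²-x²)/(6LEI)  [x≤a] = -19·(3/2)·4·(6²-(3/2)²-4²)/(6·6·10000) = -1349/240000 m
Load 3 — applied couple M₀=6 kN·m at a=18/5 m (b=L-a=12/5):
  y_3 = (M₀x³/(6L)-M₀(x-a)²/2+C₁x)/EI  [x>a] with C₁=M₀(3b²-L²)/(6L)=-78/25 = (6·4³/(6·6)-6·(4-(18/5))²/2+(-78/25)·4)/10000 = -43/187500 m
Superposition: y = Σ y_i = -75901/6000000 m ≈ -0.012650 m

y(4) = -75901/6000000 m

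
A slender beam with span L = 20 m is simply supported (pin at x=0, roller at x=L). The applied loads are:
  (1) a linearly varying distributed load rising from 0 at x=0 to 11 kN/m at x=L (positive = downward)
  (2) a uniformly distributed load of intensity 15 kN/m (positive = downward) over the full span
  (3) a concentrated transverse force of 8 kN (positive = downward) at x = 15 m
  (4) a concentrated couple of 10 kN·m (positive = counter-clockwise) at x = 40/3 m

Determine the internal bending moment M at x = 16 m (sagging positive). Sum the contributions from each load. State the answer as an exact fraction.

M(16) = 3566/5 kN·m

Load 1 — triangular load w₀=11 kN/m (0→w₀ over full span):
  M_1 = w₀Lx/6 - w₀x³/(6L) = 11·20·16/6 - 11·16³/(6·20) = 1056/5 kN·m
Load 2 — uniform load w=15 kN/m over full span:
  M_2 = wx(L-x)/2 = 15·16·(20-16)/2 = 480 kN·m
Load 3 — point force P=8 kN at a=15 m (b=L-a=5):
  M_3 = Pa(L-x)/L  [x>a] = 8·15·(20-16)/20 = 24 kN·m
Load 4 — applied couple M₀=10 kN·m at a=40/3 m (b=L-a=20/3):
  M_4 = M₀x/L - M₀  [x>a] = 10·16/20 - 10 = -2 kN·m
Superposition: M = Σ M_i = 3566/5 kN·m ≈ 713.200000 kN·m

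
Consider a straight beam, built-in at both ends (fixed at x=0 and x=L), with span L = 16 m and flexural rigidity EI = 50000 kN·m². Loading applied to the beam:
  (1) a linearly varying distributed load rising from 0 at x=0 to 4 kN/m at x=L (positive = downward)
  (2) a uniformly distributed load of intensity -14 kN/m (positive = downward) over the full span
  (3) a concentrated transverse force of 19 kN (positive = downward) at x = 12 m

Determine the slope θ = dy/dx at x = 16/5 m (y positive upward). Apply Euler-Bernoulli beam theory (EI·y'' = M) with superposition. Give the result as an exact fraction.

θ(16/5) = 86059/11718750 rad

Load 1 — triangular load w₀=4 kN/m (0→w₀ over full span):
  θ_1 = -w₀(2x(L-x)(L-2x)(x+2L)+x²(L-x)²)/(120LEI) = -4·(2·(16/5)·(16-(16/5))·(16-2·(16/5))·((16/5)+2·16)+(16/5)²·(16-(16/5))²)/(120·16·50000) = -7168/5859375 rad
Load 2 — uniform load w=-14 kN/m over full span:
  θ_2 = -wx(L-x)(L-2x)/(12EI) = -(-14)·(16/5)·(16-(16/5))·(16-2·(16/5))/(12·50000) = 3584/390625 rad
Load 3 — point force P=19 kN at a=12 m (b=L-a=4):
  θ_3 = -Pb²x(2aL-(3a+b)x)/(2L³EI)  [x≤a] = -19·4²·(16/5)·(2·12·16-(3·12+4)·(16/5))/(2·16³·50000) = -19/31250 rad
Superposition: θ = Σ θ_i = 86059/11718750 rad ≈ 0.007344 rad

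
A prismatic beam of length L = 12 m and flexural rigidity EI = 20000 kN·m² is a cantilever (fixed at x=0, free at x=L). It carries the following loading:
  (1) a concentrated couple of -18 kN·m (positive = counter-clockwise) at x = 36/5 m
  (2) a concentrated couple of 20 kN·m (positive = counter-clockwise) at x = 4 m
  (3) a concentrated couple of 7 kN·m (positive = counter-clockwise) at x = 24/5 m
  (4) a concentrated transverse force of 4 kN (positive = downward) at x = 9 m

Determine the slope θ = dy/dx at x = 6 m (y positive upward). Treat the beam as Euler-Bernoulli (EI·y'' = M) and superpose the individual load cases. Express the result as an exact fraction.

Load 1 — applied couple M₀=-18 kN·m at a=36/5 m (b=L-a=24/5):
  θ_1 = M₀x/EI  [x≤a] = (-18)·6/20000 = -27/5000 rad
Load 2 — applied couple M₀=20 kN·m at a=4 m (b=L-a=8):
  θ_2 = M₀a/EI  [x>a] = 20·4/20000 = 1/250 rad
Load 3 — applied couple M₀=7 kN·m at a=24/5 m (b=L-a=36/5):
  θ_3 = M₀a/EI  [x>a] = 7·(24/5)/20000 = 21/12500 rad
Load 4 — point force P=4 kN at a=9 m (b=L-a=3):
  θ_4 = -Px(2a-x)/(2EI)  [x≤a] = -4·6·(2·9-6)/(2·20000) = -9/1250 rad
Superposition: θ = Σ θ_i = -173/25000 rad ≈ -0.006920 rad

θ(6) = -173/25000 rad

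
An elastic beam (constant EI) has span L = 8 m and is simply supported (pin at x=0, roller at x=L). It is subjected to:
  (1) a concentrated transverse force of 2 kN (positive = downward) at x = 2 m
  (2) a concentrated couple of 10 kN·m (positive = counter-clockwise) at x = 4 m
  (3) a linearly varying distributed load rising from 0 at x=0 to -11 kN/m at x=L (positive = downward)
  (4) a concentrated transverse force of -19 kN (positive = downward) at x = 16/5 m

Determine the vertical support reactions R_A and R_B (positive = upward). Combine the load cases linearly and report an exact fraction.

R_A = -1399/60 kN, R_B = -2261/60 kN

Load 1 — point force P=2 kN at a=2 m (b=L-a=6):
  R_A = Pb/L = 2·6/8 = 3/2 kN
  R_B = Pa/L = 2·2/8 = 1/2 kN
Load 2 — applied couple M₀=10 kN·m at a=4 m (b=L-a=4):
  R_A = M₀/L = 10/8 = 5/4 kN
  R_B = -M₀/L = -10/8 = -5/4 kN
Load 3 — triangular load w₀=-11 kN/m (0→w₀ over full span):
  R_A = w₀L/6 = (-11)·8/6 = -44/3 kN
  R_B = w₀L/3 = (-11)·8/3 = -88/3 kN
Load 4 — point force P=-19 kN at a=16/5 m (b=L-a=24/5):
  R_A = Pb/L = (-19)·(24/5)/8 = -57/5 kN
  R_B = Pa/L = (-19)·(16/5)/8 = -38/5 kN
Superposition: R_A = -1399/60 kN, R_B = -2261/60 kN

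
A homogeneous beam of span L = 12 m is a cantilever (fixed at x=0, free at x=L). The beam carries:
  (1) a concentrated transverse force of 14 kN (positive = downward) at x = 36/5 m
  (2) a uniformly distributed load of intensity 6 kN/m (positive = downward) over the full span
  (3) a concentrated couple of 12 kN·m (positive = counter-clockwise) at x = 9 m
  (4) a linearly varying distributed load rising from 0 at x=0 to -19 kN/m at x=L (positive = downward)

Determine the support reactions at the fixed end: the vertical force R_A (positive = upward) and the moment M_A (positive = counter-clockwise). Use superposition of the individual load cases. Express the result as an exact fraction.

Load 1 — point force P=14 kN at a=36/5 m (b=L-a=24/5):
  R_A = P = 14 kN
  M_A = Pa = 14·(36/5) = 504/5 kN·m
Load 2 — uniform load w=6 kN/m over full span:
  R_A = wL = 6·12 = 72 kN
  M_A = wL²/2 = 6·12²/2 = 432 kN·m
Load 3 — applied couple M₀=12 kN·m at a=9 m (b=L-a=3):
  R_A = 0 kN
  M_A = -M₀ = -12 kN·m
Load 4 — triangular load w₀=-19 kN/m (0→w₀ over full span):
  R_A = w₀L/2 = (-19)·12/2 = -114 kN
  M_A = w₀L²/3 = (-19)·12²/3 = -912 kN·m
Superposition: R_A = -28 kN, M_A = -1956/5 kN·m

R_A = -28 kN, M_A = -1956/5 kN·m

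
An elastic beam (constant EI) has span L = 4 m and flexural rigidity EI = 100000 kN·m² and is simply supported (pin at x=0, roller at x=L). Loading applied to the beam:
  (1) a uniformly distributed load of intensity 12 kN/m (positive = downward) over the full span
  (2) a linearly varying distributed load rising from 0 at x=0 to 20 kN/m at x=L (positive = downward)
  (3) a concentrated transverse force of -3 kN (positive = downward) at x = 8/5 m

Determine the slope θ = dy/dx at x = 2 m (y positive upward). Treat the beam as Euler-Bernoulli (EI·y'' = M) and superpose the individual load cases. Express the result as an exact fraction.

Load 1 — uniform load w=12 kN/m over full span:
  θ_1 = -w(L³-6Lx²+4x³)/(24EI) = -12·(4³-6·4·2²+4·2³)/(24·100000) = 0 rad
Load 2 — triangular load w₀=20 kN/m (0→w₀ over full span):
  θ_2 = -w₀(7L⁴-30L²x²+15x⁴)/(360LEI) = -20·(7·4⁴-30·4²·2²+15·2⁴)/(360·4·100000) = -7/450000 rad
Load 3 — point force P=-3 kN at a=8/5 m (b=L-a=12/5):
  θ_3 = -Pa(2L²-6Lx+3x²+a²)/(6LEI)  [x>a] = -(-3)·(8/5)·(2·4²-6·4·2+3·2²+(8/5)²)/(6·4·100000) = -9/3125000 rad
Superposition: θ = Σ θ_i = -1037/56250000 rad ≈ -0.000018 rad

θ(2) = -1037/56250000 rad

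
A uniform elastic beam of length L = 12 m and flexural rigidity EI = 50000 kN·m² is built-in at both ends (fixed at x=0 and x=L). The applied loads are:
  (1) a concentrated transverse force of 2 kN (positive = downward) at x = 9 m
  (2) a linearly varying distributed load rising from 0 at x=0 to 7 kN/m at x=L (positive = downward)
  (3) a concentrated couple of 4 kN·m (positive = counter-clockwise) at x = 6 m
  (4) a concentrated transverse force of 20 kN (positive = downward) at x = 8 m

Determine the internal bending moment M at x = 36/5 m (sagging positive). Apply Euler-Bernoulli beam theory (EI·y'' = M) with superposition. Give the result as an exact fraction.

M(36/5) = 361013/9000 kN·m

Load 1 — point force P=2 kN at a=9 m (b=L-a=3):
  M_1 = Pb²(3a+b)x/L³ - Pab²/L²  [x≤a] = 2·3²·(3·9+3)·(36/5)/12³ - 2·9·3²/12² = 9/8 kN·m
Load 2 — triangular load w₀=7 kN/m (0→w₀ over full span):
  M_2 = 3w₀Lx/20 - w₀L²/30 - w₀x³/(6L) = 3·7·12·(36/5)/20 - 7·12²/30 - 7·(36/5)³/(6·12) = 2604/125 kN·m
Load 3 — applied couple M₀=4 kN·m at a=6 m (b=L-a=6):
  M_3 = R_Ax - M_A - M₀  [x>a] with R_A=1/2, M_A=1 = (1/2)·(36/5) - 1 - 4 = -7/5 kN·m
Load 4 — point force P=20 kN at a=8 m (b=L-a=4):
  M_4 = Pb²(3a+b)x/L³ - Pab²/L²  [x≤a] = 20·4²·(3·8+4)·(36/5)/12³ - 20·8·4²/12² = 176/9 kN·m
Superposition: M = Σ M_i = 361013/9000 kN·m ≈ 40.112556 kN·m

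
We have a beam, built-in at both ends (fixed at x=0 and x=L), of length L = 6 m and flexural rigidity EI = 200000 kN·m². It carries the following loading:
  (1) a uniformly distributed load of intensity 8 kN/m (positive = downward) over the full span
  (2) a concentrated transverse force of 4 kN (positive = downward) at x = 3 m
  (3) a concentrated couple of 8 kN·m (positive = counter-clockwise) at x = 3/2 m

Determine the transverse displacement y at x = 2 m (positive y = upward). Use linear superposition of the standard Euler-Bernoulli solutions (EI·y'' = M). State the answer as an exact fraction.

y(2) = -31/300000 m

Load 1 — uniform load w=8 kN/m over full span:
  y_1 = -wx²(L-x)²/(24EI) = -8·2²·(6-2)²/(24·200000) = -1/9375 m
Load 2 — point force P=4 kN at a=3 m (b=L-a=3):
  y_2 = -Pb²x²(3aL-(3a+b)x)/(6L³EI)  [x≤a] = -4·3²·2²·(3·3·6-(3·3+3)·2)/(6·6³·200000) = -1/60000 m
Load 3 — applied couple M₀=8 kN·m at a=3/2 m (b=L-a=9/2):
  y_3 = (R_Ax³/6 - M_Ax²/2 - M₀(x-a)²/2)/EI  [x>a] with R_A=3/2, M_A=-3/2 = ((3/2)·2³/6 - (-3/2)·2²/2 - 8·(2-(3/2))²/2)/200000 = 1/50000 m
Superposition: y = Σ y_i = -31/300000 m ≈ -0.000103 m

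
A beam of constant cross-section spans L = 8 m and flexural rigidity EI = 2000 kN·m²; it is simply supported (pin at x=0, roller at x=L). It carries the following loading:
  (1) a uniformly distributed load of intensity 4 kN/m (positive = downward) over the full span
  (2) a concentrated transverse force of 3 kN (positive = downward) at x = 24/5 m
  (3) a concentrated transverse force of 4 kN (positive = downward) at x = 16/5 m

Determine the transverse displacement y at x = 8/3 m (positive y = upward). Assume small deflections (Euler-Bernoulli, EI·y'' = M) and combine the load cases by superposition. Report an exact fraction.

Load 1 — uniform load w=4 kN/m over full span:
  y_1 = -wx(L³-2Lx²+x³)/(24EI) = -4·(8/3)·(8³-2·8·(8/3)²+(8/3)³)/(24·2000) = -2816/30375 m
Load 2 — point force P=3 kN at a=24/5 m (b=L-a=16/5):
  y_2 = -Pbx(L²-b²-x²)/(6LEI)  [x≤a] = -3·(16/5)·(8/3)·(8²-(16/5)²-(8/3)²)/(6·8·2000) = -5248/421875 m
Load 3 — point force P=4 kN at a=16/5 m (b=L-a=24/5):
  y_3 = -Pbx(L²-b²-x²)/(6LEI)  [x≤a] = -4·(24/5)·(8/3)·(8²-(24/5)²-(8/3)²)/(6·8·2000) = -7616/421875 m
Superposition: y = Σ y_i = -467776/3796875 m ≈ -0.123200 m

y(8/3) = -467776/3796875 m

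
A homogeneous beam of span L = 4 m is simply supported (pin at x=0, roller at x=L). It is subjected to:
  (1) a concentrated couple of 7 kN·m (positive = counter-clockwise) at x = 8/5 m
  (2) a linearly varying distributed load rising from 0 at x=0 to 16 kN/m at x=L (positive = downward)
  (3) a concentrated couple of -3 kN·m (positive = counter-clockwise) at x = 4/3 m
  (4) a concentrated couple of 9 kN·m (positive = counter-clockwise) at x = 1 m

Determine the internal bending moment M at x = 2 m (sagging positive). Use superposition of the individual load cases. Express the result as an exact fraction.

M(2) = 19/2 kN·m

Load 1 — applied couple M₀=7 kN·m at a=8/5 m (b=L-a=12/5):
  M_1 = M₀x/L - M₀  [x>a] = 7·2/4 - 7 = -7/2 kN·m
Load 2 — triangular load w₀=16 kN/m (0→w₀ over full span):
  M_2 = w₀Lx/6 - w₀x³/(6L) = 16·4·2/6 - 16·2³/(6·4) = 16 kN·m
Load 3 — applied couple M₀=-3 kN·m at a=4/3 m (b=L-a=8/3):
  M_3 = M₀x/L - M₀  [x>a] = (-3)·2/4 - (-3) = 3/2 kN·m
Load 4 — applied couple M₀=9 kN·m at a=1 m (b=L-a=3):
  M_4 = M₀x/L - M₀  [x>a] = 9·2/4 - 9 = -9/2 kN·m
Superposition: M = Σ M_i = 19/2 kN·m ≈ 9.500000 kN·m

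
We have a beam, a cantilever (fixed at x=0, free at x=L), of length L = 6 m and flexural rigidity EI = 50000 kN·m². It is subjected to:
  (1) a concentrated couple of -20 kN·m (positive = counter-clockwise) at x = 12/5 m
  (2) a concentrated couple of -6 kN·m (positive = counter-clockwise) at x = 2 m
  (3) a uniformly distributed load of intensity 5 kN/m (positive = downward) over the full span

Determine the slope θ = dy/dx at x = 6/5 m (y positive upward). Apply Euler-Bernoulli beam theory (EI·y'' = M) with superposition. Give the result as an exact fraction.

Load 1 — applied couple M₀=-20 kN·m at a=12/5 m (b=L-a=18/5):
  θ_1 = M₀x/EI  [x≤a] = (-20)·(6/5)/50000 = -3/6250 rad
Load 2 — applied couple M₀=-6 kN·m at a=2 m (b=L-a=4):
  θ_2 = M₀x/EI  [x≤a] = (-6)·(6/5)/50000 = -9/62500 rad
Load 3 — uniform load w=5 kN/m over full span:
  θ_3 = -wx(x²-3Lx+3L²)/(6EI) = -5·(6/5)·((6/5)²-3·6·(6/5)+3·6²)/(6·50000) = -549/312500 rad
Superposition: θ = Σ θ_i = -186/78125 rad ≈ -0.002381 rad

θ(6/5) = -186/78125 rad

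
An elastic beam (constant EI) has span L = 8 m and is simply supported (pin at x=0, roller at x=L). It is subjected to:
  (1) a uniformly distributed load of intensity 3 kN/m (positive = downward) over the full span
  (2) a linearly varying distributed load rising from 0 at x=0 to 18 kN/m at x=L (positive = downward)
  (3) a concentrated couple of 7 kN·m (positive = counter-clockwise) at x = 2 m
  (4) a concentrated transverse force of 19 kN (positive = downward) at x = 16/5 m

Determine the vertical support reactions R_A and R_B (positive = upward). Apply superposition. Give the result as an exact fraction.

R_A = 1931/40 kN, R_B = 2669/40 kN

Load 1 — uniform load w=3 kN/m over full span:
  R_A = wL/2 = 3·8/2 = 12 kN
  R_B = wL/2 = 3·8/2 = 12 kN
Load 2 — triangular load w₀=18 kN/m (0→w₀ over full span):
  R_A = w₀L/6 = 18·8/6 = 24 kN
  R_B = w₀L/3 = 18·8/3 = 48 kN
Load 3 — applied couple M₀=7 kN·m at a=2 m (b=L-a=6):
  R_A = M₀/L = 7/8 kN
  R_B = -M₀/L = -7/8 kN
Load 4 — point force P=19 kN at a=16/5 m (b=L-a=24/5):
  R_A = Pb/L = 19·(24/5)/8 = 57/5 kN
  R_B = Pa/L = 19·(16/5)/8 = 38/5 kN
Superposition: R_A = 1931/40 kN, R_B = 2669/40 kN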